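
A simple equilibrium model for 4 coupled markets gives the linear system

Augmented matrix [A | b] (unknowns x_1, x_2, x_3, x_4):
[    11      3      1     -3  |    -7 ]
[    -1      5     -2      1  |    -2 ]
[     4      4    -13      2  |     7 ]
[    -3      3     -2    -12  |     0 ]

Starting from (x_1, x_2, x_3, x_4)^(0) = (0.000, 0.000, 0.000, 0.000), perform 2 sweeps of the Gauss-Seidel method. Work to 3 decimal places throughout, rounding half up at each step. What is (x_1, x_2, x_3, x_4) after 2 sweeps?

Iteration 1:
  x_1 = (-7 - (3)·0.000 - (1)·0.000 - (-3)·0.000) / (11) = -0.636
  x_2 = (-2 - (-1)·-0.636 - (-2)·0.000 - (1)·0.000) / (5) = -0.527
  x_3 = (7 - (4)·-0.636 - (4)·-0.527 - (2)·0.000) / (-13) = -0.896
  x_4 = (0 - (-3)·-0.636 - (3)·-0.527 - (-2)·-0.896) / (-12) = 0.177
Iteration 2:
  x_1 = (-7 - (3)·-0.527 - (1)·-0.896 - (-3)·0.177) / (11) = -0.363
  x_2 = (-2 - (-1)·-0.363 - (-2)·-0.896 - (1)·0.177) / (5) = -0.866
  x_3 = (7 - (4)·-0.363 - (4)·-0.866 - (2)·0.177) / (-13) = -0.889
  x_4 = (0 - (-3)·-0.363 - (3)·-0.866 - (-2)·-0.889) / (-12) = 0.022

(-0.363, -0.866, -0.889, 0.022)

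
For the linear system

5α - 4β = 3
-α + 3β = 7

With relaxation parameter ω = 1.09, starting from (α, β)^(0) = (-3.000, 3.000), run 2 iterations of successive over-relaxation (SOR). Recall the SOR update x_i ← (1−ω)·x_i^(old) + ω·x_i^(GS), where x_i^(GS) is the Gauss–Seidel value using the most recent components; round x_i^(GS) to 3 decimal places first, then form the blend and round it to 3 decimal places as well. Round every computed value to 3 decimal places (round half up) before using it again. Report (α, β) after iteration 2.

(3.439, 3.473)

Iteration 1:
  α: GS value = (3 - (-4)·3.000) / (5) = 3.000;  α ← (1−ω)·-3.000 + ω·3.000 = 3.540
  β: GS value = (7 - (-1)·3.540) / (3) = 3.513;  β ← (1−ω)·3.000 + ω·3.513 = 3.559
Iteration 2:
  α: GS value = (3 - (-4)·3.559) / (5) = 3.447;  α ← (1−ω)·3.540 + ω·3.447 = 3.439
  β: GS value = (7 - (-1)·3.439) / (3) = 3.480;  β ← (1−ω)·3.559 + ω·3.480 = 3.473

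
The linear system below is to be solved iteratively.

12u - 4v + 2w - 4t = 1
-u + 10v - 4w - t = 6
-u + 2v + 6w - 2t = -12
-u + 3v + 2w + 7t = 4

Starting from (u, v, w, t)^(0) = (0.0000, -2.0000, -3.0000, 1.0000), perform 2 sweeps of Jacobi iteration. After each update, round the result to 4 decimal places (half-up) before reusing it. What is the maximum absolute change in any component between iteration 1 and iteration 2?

1.1786

Iteration 1:
  u = (1 - (-4)·-2.0000 - (2)·-3.0000 - (-4)·1.0000) / (12) = 0.2500
  v = (6 - (-1)·0.0000 - (-4)·-3.0000 - (-1)·1.0000) / (10) = -0.5000
  w = (-12 - (-1)·0.0000 - (2)·-2.0000 - (-2)·1.0000) / (6) = -1.0000
  t = (4 - (-1)·0.0000 - (3)·-2.0000 - (2)·-3.0000) / (7) = 2.2857
Iteration 2:
  u = (1 - (-4)·-0.5000 - (2)·-1.0000 - (-4)·2.2857) / (12) = 0.8452
  v = (6 - (-1)·0.2500 - (-4)·-1.0000 - (-1)·2.2857) / (10) = 0.4536
  w = (-12 - (-1)·0.2500 - (2)·-0.5000 - (-2)·2.2857) / (6) = -1.0298
  t = (4 - (-1)·0.2500 - (3)·-0.5000 - (2)·-1.0000) / (7) = 1.1071
Change: (0.5952, 0.9536, -0.0298, -1.1786) → max |·| = 1.1786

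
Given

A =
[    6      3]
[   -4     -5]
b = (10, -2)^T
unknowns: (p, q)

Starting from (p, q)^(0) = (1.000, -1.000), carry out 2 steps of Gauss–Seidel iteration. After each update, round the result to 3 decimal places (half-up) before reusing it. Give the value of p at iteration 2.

2.334

Iteration 1:
  p = (10 - (3)·-1.000) / (6) = 2.167
  q = (-2 - (-4)·2.167) / (-5) = -1.334
Iteration 2:
  p = (10 - (3)·-1.334) / (6) = 2.334
  q = (-2 - (-4)·2.334) / (-5) = -1.467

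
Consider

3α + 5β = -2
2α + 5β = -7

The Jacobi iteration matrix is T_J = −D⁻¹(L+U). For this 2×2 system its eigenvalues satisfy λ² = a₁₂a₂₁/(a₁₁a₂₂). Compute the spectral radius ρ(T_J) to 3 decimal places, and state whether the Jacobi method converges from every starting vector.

a₁₂a₂₁/(a₁₁a₂₂) = (5)·(2) / ((3)·(5)) = 0.666667
ρ = √|0.666667| = √0.666667 = 0.816
ρ < 1, so Jacobi converges

0.816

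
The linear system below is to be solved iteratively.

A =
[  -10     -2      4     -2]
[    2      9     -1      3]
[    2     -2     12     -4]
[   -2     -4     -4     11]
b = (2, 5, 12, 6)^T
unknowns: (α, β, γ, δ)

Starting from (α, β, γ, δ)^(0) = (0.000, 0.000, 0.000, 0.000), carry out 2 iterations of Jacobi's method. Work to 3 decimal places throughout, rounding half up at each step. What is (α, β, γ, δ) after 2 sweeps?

(-0.020, 0.529, 1.308, 1.075)

Iteration 1:
  α = (2 - (-2)·0.000 - (4)·0.000 - (-2)·0.000) / (-10) = -0.200
  β = (5 - (2)·0.000 - (-1)·0.000 - (3)·0.000) / (9) = 0.556
  γ = (12 - (2)·0.000 - (-2)·0.000 - (-4)·0.000) / (12) = 1.000
  δ = (6 - (-2)·0.000 - (-4)·0.000 - (-4)·0.000) / (11) = 0.545
Iteration 2:
  α = (2 - (-2)·0.556 - (4)·1.000 - (-2)·0.545) / (-10) = -0.020
  β = (5 - (2)·-0.200 - (-1)·1.000 - (3)·0.545) / (9) = 0.529
  γ = (12 - (2)·-0.200 - (-2)·0.556 - (-4)·0.545) / (12) = 1.308
  δ = (6 - (-2)·-0.200 - (-4)·0.556 - (-4)·1.000) / (11) = 1.075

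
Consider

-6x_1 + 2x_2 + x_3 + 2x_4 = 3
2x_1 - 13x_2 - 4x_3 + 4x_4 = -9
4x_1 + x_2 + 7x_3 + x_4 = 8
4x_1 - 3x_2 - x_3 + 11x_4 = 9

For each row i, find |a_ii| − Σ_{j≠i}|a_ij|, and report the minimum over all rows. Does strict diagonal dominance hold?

row 1: |-6| − (2+1+2) = 1
row 2: |-13| − (2+4+4) = 3
row 3: |7| − (4+1+1) = 1
row 4: |11| − (4+3+1) = 3
minimum over rows = 1 → strictly diagonally dominant (convergence guaranteed)

1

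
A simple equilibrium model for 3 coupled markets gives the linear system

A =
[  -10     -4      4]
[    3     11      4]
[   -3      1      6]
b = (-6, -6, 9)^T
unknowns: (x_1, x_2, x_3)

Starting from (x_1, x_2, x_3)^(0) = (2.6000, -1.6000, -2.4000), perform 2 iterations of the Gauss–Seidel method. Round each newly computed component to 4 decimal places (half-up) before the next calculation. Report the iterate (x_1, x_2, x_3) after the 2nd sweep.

Iteration 1:
  x_1 = (-6 - (-4)·-1.6000 - (4)·-2.4000) / (-10) = 0.2800
  x_2 = (-6 - (3)·0.2800 - (4)·-2.4000) / (11) = 0.2509
  x_3 = (9 - (-3)·0.2800 - (1)·0.2509) / (6) = 1.5982
Iteration 2:
  x_1 = (-6 - (-4)·0.2509 - (4)·1.5982) / (-10) = 1.1389
  x_2 = (-6 - (3)·1.1389 - (4)·1.5982) / (11) = -1.4372
  x_3 = (9 - (-3)·1.1389 - (1)·-1.4372) / (6) = 2.3090

(1.1389, -1.4372, 2.3090)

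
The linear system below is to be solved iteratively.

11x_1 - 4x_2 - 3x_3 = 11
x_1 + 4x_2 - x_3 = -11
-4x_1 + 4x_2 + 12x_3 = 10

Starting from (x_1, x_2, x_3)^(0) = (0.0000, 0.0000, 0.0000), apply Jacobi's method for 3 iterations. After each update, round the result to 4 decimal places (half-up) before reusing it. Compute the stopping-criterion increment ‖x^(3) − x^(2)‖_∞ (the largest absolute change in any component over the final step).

0.5057

Iteration 1:
  x_1 = (11 - (-4)·0.0000 - (-3)·0.0000) / (11) = 1.0000
  x_2 = (-11 - (1)·0.0000 - (-1)·0.0000) / (4) = -2.7500
  x_3 = (10 - (-4)·0.0000 - (4)·0.0000) / (12) = 0.8333
Iteration 2:
  x_1 = (11 - (-4)·-2.7500 - (-3)·0.8333) / (11) = 0.2273
  x_2 = (-11 - (1)·1.0000 - (-1)·0.8333) / (4) = -2.7917
  x_3 = (10 - (-4)·1.0000 - (4)·-2.7500) / (12) = 2.0833
Iteration 3:
  x_1 = (11 - (-4)·-2.7917 - (-3)·2.0833) / (11) = 0.5530
  x_2 = (-11 - (1)·0.2273 - (-1)·2.0833) / (4) = -2.2860
  x_3 = (10 - (-4)·0.2273 - (4)·-2.7917) / (12) = 1.8397
Change: (0.3257, 0.5057, -0.2436) → max |·| = 0.5057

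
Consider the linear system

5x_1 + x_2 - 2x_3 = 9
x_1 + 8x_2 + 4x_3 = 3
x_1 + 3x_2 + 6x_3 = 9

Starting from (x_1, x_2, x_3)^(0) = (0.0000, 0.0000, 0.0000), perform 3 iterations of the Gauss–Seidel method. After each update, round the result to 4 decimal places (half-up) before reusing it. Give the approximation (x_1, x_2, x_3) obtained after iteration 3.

(2.4380, -0.6110, 1.3992)

Iteration 1:
  x_1 = (9 - (1)·0.0000 - (-2)·0.0000) / (5) = 1.8000
  x_2 = (3 - (1)·1.8000 - (4)·0.0000) / (8) = 0.1500
  x_3 = (9 - (1)·1.8000 - (3)·0.1500) / (6) = 1.1250
Iteration 2:
  x_1 = (9 - (1)·0.1500 - (-2)·1.1250) / (5) = 2.2200
  x_2 = (3 - (1)·2.2200 - (4)·1.1250) / (8) = -0.4650
  x_3 = (9 - (1)·2.2200 - (3)·-0.4650) / (6) = 1.3625
Iteration 3:
  x_1 = (9 - (1)·-0.4650 - (-2)·1.3625) / (5) = 2.4380
  x_2 = (3 - (1)·2.4380 - (4)·1.3625) / (8) = -0.6110
  x_3 = (9 - (1)·2.4380 - (3)·-0.6110) / (6) = 1.3992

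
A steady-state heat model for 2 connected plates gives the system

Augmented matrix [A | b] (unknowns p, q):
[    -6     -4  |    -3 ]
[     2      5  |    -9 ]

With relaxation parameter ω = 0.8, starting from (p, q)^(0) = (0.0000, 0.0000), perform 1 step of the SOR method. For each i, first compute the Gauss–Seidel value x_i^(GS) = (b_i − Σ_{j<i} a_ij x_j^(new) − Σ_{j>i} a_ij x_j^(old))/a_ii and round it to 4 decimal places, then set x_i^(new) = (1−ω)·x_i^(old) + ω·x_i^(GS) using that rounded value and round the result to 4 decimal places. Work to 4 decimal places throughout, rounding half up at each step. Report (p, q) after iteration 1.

Iteration 1:
  p: GS value = (-3 - (-4)·0.0000) / (-6) = 0.5000;  p ← (1−ω)·0.0000 + ω·0.5000 = 0.4000
  q: GS value = (-9 - (2)·0.4000) / (5) = -1.9600;  q ← (1−ω)·0.0000 + ω·-1.9600 = -1.5680

(0.4000, -1.5680)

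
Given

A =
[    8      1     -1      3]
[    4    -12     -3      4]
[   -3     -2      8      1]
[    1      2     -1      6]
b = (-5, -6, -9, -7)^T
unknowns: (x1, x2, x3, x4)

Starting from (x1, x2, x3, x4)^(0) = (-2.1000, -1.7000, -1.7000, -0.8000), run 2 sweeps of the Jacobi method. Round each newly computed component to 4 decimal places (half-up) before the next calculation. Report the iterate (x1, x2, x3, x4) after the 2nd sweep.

Iteration 1:
  x1 = (-5 - (1)·-1.7000 - (-1)·-1.7000 - (3)·-0.8000) / (8) = -0.3250
  x2 = (-6 - (4)·-2.1000 - (-3)·-1.7000 - (4)·-0.8000) / (-12) = -0.0417
  x3 = (-9 - (-3)·-2.1000 - (-2)·-1.7000 - (1)·-0.8000) / (8) = -2.2375
  x4 = (-7 - (1)·-2.1000 - (2)·-1.7000 - (-1)·-1.7000) / (6) = -0.5333
Iteration 2:
  x1 = (-5 - (1)·-0.0417 - (-1)·-2.2375 - (3)·-0.5333) / (8) = -0.6995
  x2 = (-6 - (4)·-0.3250 - (-3)·-2.2375 - (4)·-0.5333) / (-12) = 0.7733
  x3 = (-9 - (-3)·-0.3250 - (-2)·-0.0417 - (1)·-0.5333) / (8) = -1.1906
  x4 = (-7 - (1)·-0.3250 - (2)·-0.0417 - (-1)·-2.2375) / (6) = -1.4715

(-0.6995, 0.7733, -1.1906, -1.4715)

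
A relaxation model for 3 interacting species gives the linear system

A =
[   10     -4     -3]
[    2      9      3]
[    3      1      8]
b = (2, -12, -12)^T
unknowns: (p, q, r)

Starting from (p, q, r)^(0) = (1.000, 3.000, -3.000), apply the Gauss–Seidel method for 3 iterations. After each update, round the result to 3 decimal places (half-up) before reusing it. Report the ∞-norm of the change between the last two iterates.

Iteration 1:
  p = (2 - (-4)·3.000 - (-3)·-3.000) / (10) = 0.500
  q = (-12 - (2)·0.500 - (3)·-3.000) / (9) = -0.444
  r = (-12 - (3)·0.500 - (1)·-0.444) / (8) = -1.632
Iteration 2:
  p = (2 - (-4)·-0.444 - (-3)·-1.632) / (10) = -0.467
  q = (-12 - (2)·-0.467 - (3)·-1.632) / (9) = -0.686
  r = (-12 - (3)·-0.467 - (1)·-0.686) / (8) = -1.239
Iteration 3:
  p = (2 - (-4)·-0.686 - (-3)·-1.239) / (10) = -0.446
  q = (-12 - (2)·-0.446 - (3)·-1.239) / (9) = -0.821
  r = (-12 - (3)·-0.446 - (1)·-0.821) / (8) = -1.230
Change: (0.021, -0.135, 0.009) → max |·| = 0.135

0.135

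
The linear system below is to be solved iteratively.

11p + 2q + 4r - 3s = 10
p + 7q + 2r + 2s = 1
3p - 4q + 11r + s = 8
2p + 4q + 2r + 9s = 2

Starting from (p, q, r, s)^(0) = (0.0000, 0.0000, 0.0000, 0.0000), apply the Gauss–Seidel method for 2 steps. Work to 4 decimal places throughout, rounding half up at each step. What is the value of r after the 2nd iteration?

0.5181

Iteration 1:
  p = (10 - (2)·0.0000 - (4)·0.0000 - (-3)·0.0000) / (11) = 0.9091
  q = (1 - (1)·0.9091 - (2)·0.0000 - (2)·0.0000) / (7) = 0.0130
  r = (8 - (3)·0.9091 - (-4)·0.0130 - (1)·0.0000) / (11) = 0.4841
  s = (2 - (2)·0.9091 - (4)·0.0130 - (2)·0.4841) / (9) = -0.0932
Iteration 2:
  p = (10 - (2)·0.0130 - (4)·0.4841 - (-3)·-0.0932) / (11) = 0.7053
  q = (1 - (1)·0.7053 - (2)·0.4841 - (2)·-0.0932) / (7) = -0.0696
  r = (8 - (3)·0.7053 - (-4)·-0.0696 - (1)·-0.0932) / (11) = 0.5181
  s = (2 - (2)·0.7053 - (4)·-0.0696 - (2)·0.5181) / (9) = -0.0187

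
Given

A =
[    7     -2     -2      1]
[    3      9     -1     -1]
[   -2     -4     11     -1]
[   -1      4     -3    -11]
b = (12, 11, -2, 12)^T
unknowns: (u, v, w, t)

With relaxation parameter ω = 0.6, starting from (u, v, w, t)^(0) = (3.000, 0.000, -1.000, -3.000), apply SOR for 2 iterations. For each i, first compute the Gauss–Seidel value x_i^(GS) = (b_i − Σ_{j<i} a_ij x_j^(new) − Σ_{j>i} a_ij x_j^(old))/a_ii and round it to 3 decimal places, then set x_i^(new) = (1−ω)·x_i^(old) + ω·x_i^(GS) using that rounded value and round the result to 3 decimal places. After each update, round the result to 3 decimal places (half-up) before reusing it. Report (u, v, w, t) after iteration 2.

Iteration 1:
  u: GS value = (12 - (-2)·0.000 - (-2)·-1.000 - (1)·-3.000) / (7) = 1.857;  u ← (1−ω)·3.000 + ω·1.857 = 2.314
  v: GS value = (11 - (3)·2.314 - (-1)·-1.000 - (-1)·-3.000) / (9) = 0.006;  v ← (1−ω)·0.000 + ω·0.006 = 0.004
  w: GS value = (-2 - (-2)·2.314 - (-4)·0.004 - (-1)·-3.000) / (11) = -0.032;  w ← (1−ω)·-1.000 + ω·-0.032 = -0.419
  t: GS value = (12 - (-1)·2.314 - (4)·0.004 - (-3)·-0.419) / (-11) = -1.186;  t ← (1−ω)·-3.000 + ω·-1.186 = -1.912
Iteration 2:
  u: GS value = (12 - (-2)·0.004 - (-2)·-0.419 - (1)·-1.912) / (7) = 1.869;  u ← (1−ω)·2.314 + ω·1.869 = 2.047
  v: GS value = (11 - (3)·2.047 - (-1)·-0.419 - (-1)·-1.912) / (9) = 0.281;  v ← (1−ω)·0.004 + ω·0.281 = 0.170
  w: GS value = (-2 - (-2)·2.047 - (-4)·0.170 - (-1)·-1.912) / (11) = 0.078;  w ← (1−ω)·-0.419 + ω·0.078 = -0.121
  t: GS value = (12 - (-1)·2.047 - (4)·0.170 - (-3)·-0.121) / (-11) = -1.182;  t ← (1−ω)·-1.912 + ω·-1.182 = -1.474

(2.047, 0.170, -0.121, -1.474)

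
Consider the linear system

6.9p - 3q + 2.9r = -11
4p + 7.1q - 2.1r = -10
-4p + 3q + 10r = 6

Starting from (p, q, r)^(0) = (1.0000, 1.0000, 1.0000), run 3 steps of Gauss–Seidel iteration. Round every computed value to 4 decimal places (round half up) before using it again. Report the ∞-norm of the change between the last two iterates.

0.0991

Iteration 1:
  p = (-11 - (-3)·1.0000 - (2.9)·1.0000) / (6.9) = -1.5797
  q = (-10 - (4)·-1.5797 - (-2.1)·1.0000) / (7.1) = -0.2227
  r = (6 - (-4)·-1.5797 - (3)·-0.2227) / (10) = 0.0349
Iteration 2:
  p = (-11 - (-3)·-0.2227 - (2.9)·0.0349) / (6.9) = -1.7057
  q = (-10 - (4)·-1.7057 - (-2.1)·0.0349) / (7.1) = -0.4372
  r = (6 - (-4)·-1.7057 - (3)·-0.4372) / (10) = 0.0489
Iteration 3:
  p = (-11 - (-3)·-0.4372 - (2.9)·0.0489) / (6.9) = -1.8048
  q = (-10 - (4)·-1.8048 - (-2.1)·0.0489) / (7.1) = -0.3772
  r = (6 - (-4)·-1.8048 - (3)·-0.3772) / (10) = -0.0088
Change: (-0.0991, 0.0600, -0.0577) → max |·| = 0.0991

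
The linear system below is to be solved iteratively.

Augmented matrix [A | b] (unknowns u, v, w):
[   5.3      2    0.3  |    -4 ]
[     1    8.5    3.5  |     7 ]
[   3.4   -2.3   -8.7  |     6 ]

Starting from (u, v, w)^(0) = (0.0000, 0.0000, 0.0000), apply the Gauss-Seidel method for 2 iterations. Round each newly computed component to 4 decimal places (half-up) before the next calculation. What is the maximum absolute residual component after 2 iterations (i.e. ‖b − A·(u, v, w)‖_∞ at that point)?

0.9994

Iteration 1:
  u = (-4 - (2)·0.0000 - (0.3)·0.0000) / (5.3) = -0.7547
  v = (7 - (1)·-0.7547 - (3.5)·0.0000) / (8.5) = 0.9123
  w = (6 - (3.4)·-0.7547 - (-2.3)·0.9123) / (-8.7) = -1.2258
Iteration 2:
  u = (-4 - (2)·0.9123 - (0.3)·-1.2258) / (5.3) = -1.0296
  v = (7 - (1)·-1.0296 - (3.5)·-1.2258) / (8.5) = 1.4494
  w = (6 - (3.4)·-1.0296 - (-2.3)·1.4494) / (-8.7) = -1.4752
Residual b − A·x = (-0.9994, 0.8729, 0.0000); ∞-norm = 0.9994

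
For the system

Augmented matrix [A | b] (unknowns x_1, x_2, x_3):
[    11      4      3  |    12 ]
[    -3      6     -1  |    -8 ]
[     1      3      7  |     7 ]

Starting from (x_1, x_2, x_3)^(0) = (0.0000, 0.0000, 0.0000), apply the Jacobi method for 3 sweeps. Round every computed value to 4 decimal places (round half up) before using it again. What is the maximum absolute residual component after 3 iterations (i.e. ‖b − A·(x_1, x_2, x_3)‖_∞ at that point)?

1.4524

Iteration 1:
  x_1 = (12 - (4)·0.0000 - (3)·0.0000) / (11) = 1.0909
  x_2 = (-8 - (-3)·0.0000 - (-1)·0.0000) / (6) = -1.3333
  x_3 = (7 - (1)·0.0000 - (3)·0.0000) / (7) = 1.0000
Iteration 2:
  x_1 = (12 - (4)·-1.3333 - (3)·1.0000) / (11) = 1.3030
  x_2 = (-8 - (-3)·1.0909 - (-1)·1.0000) / (6) = -0.6212
  x_3 = (7 - (1)·1.0909 - (3)·-1.3333) / (7) = 1.4156
Iteration 3:
  x_1 = (12 - (4)·-0.6212 - (3)·1.4156) / (11) = 0.9307
  x_2 = (-8 - (-3)·1.3030 - (-1)·1.4156) / (6) = -0.4459
  x_3 = (7 - (1)·1.3030 - (3)·-0.6212) / (7) = 1.0801
Residual b − A·x = (0.3056, -1.4524, -0.1537); ∞-norm = 1.4524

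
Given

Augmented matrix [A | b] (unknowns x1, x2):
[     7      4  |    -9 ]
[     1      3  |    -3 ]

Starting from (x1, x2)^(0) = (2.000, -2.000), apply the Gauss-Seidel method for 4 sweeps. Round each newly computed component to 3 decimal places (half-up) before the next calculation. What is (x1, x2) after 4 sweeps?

(-0.877, -0.708)

Iteration 1:
  x1 = (-9 - (4)·-2.000) / (7) = -0.143
  x2 = (-3 - (1)·-0.143) / (3) = -0.952
Iteration 2:
  x1 = (-9 - (4)·-0.952) / (7) = -0.742
  x2 = (-3 - (1)·-0.742) / (3) = -0.753
Iteration 3:
  x1 = (-9 - (4)·-0.753) / (7) = -0.855
  x2 = (-3 - (1)·-0.855) / (3) = -0.715
Iteration 4:
  x1 = (-9 - (4)·-0.715) / (7) = -0.877
  x2 = (-3 - (1)·-0.877) / (3) = -0.708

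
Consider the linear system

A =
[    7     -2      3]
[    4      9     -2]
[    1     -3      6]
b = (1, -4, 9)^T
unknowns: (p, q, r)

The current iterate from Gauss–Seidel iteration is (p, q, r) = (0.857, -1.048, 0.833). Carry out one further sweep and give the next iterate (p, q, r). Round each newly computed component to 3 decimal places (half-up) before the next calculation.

One sweep:
  p = (1 - (-2)·-1.048 - (3)·0.833) / (7) = -0.514
  q = (-4 - (4)·-0.514 - (-2)·0.833) / (9) = -0.031
  r = (9 - (1)·-0.514 - (-3)·-0.031) / (6) = 1.570

(-0.514, -0.031, 1.570)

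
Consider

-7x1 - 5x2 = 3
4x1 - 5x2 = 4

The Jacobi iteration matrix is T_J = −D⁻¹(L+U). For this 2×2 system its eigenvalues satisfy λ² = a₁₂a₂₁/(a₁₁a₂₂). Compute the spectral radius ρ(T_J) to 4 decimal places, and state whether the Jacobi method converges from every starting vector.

0.7559

a₁₂a₂₁/(a₁₁a₂₂) = (-5)·(4) / ((-7)·(-5)) = -0.571429
ρ = √|-0.571429| = √0.571429 = 0.7559
ρ < 1, so Jacobi converges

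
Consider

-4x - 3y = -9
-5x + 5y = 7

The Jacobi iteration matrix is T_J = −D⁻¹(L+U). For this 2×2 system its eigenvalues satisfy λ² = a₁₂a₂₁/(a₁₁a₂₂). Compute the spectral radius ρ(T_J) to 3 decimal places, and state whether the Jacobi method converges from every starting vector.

0.866

a₁₂a₂₁/(a₁₁a₂₂) = (-3)·(-5) / ((-4)·(5)) = -0.750000
ρ = √|-0.750000| = √0.750000 = 0.866
ρ < 1, so Jacobi converges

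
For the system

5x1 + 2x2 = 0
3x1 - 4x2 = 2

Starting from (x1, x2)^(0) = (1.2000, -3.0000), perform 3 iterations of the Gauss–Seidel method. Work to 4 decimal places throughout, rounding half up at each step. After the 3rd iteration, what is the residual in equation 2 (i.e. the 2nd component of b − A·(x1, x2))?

Iteration 1:
  x1 = (0 - (2)·-3.0000) / (5) = 1.2000
  x2 = (2 - (3)·1.2000) / (-4) = 0.4000
Iteration 2:
  x1 = (0 - (2)·0.4000) / (5) = -0.1600
  x2 = (2 - (3)·-0.1600) / (-4) = -0.6200
Iteration 3:
  x1 = (0 - (2)·-0.6200) / (5) = 0.2480
  x2 = (2 - (3)·0.2480) / (-4) = -0.3140
Residual b − A·x = (-0.6120, 0.0000)

0.0000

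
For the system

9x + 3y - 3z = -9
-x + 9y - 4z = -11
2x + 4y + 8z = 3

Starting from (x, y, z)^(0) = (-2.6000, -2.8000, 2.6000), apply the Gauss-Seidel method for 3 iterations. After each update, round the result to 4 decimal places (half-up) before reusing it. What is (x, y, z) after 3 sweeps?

(-0.1680, -0.6894, 0.7617)

Iteration 1:
  x = (-9 - (3)·-2.8000 - (-3)·2.6000) / (9) = 0.8000
  y = (-11 - (-1)·0.8000 - (-4)·2.6000) / (9) = 0.0222
  z = (3 - (2)·0.8000 - (4)·0.0222) / (8) = 0.1639
Iteration 2:
  x = (-9 - (3)·0.0222 - (-3)·0.1639) / (9) = -0.9528
  y = (-11 - (-1)·-0.9528 - (-4)·0.1639) / (9) = -1.2552
  z = (3 - (2)·-0.9528 - (4)·-1.2552) / (8) = 1.2408
Iteration 3:
  x = (-9 - (3)·-1.2552 - (-3)·1.2408) / (9) = -0.1680
  y = (-11 - (-1)·-0.1680 - (-4)·1.2408) / (9) = -0.6894
  z = (3 - (2)·-0.1680 - (4)·-0.6894) / (8) = 0.7617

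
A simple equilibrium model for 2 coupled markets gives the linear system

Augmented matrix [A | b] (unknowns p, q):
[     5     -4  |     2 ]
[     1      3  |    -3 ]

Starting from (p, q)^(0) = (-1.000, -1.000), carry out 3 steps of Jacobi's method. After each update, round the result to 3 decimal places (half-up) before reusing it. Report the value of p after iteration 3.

-0.294

Iteration 1:
  p = (2 - (-4)·-1.000) / (5) = -0.400
  q = (-3 - (1)·-1.000) / (3) = -0.667
Iteration 2:
  p = (2 - (-4)·-0.667) / (5) = -0.134
  q = (-3 - (1)·-0.400) / (3) = -0.867
Iteration 3:
  p = (2 - (-4)·-0.867) / (5) = -0.294
  q = (-3 - (1)·-0.134) / (3) = -0.955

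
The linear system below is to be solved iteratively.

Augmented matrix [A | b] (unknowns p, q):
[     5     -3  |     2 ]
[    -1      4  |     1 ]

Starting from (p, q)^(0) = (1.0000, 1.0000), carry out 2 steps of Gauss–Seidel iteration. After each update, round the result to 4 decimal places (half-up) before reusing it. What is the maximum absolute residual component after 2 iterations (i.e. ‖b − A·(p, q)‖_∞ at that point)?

Iteration 1:
  p = (2 - (-3)·1.0000) / (5) = 1.0000
  q = (1 - (-1)·1.0000) / (4) = 0.5000
Iteration 2:
  p = (2 - (-3)·0.5000) / (5) = 0.7000
  q = (1 - (-1)·0.7000) / (4) = 0.4250
Residual b − A·x = (-0.2250, 0.0000); ∞-norm = 0.2250

0.2250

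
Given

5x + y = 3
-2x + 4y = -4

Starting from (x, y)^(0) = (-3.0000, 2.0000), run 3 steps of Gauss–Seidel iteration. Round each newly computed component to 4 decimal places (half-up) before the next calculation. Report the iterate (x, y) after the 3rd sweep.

Iteration 1:
  x = (3 - (1)·2.0000) / (5) = 0.2000
  y = (-4 - (-2)·0.2000) / (4) = -0.9000
Iteration 2:
  x = (3 - (1)·-0.9000) / (5) = 0.7800
  y = (-4 - (-2)·0.7800) / (4) = -0.6100
Iteration 3:
  x = (3 - (1)·-0.6100) / (5) = 0.7220
  y = (-4 - (-2)·0.7220) / (4) = -0.6390

(0.7220, -0.6390)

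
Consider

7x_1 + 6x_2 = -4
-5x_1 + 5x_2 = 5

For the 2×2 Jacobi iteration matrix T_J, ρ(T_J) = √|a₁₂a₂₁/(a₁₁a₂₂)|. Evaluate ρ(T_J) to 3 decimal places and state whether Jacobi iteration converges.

0.926

a₁₂a₂₁/(a₁₁a₂₂) = (6)·(-5) / ((7)·(5)) = -0.857143
ρ = √|-0.857143| = √0.857143 = 0.926
ρ < 1, so Jacobi converges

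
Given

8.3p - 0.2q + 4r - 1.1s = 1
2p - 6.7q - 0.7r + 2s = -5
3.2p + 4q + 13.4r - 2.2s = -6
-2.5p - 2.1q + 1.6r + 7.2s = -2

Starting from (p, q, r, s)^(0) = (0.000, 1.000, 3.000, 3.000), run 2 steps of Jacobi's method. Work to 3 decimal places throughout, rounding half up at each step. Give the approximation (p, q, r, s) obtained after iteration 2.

(0.188, 0.308, -0.736, -0.148)

Iteration 1:
  p = (1 - (-0.2)·1.000 - (4)·3.000 - (-1.1)·3.000) / (8.3) = -0.904
  q = (-5 - (2)·0.000 - (-0.7)·3.000 - (2)·3.000) / (-6.7) = 1.328
  r = (-6 - (3.2)·0.000 - (4)·1.000 - (-2.2)·3.000) / (13.4) = -0.254
  s = (-2 - (-2.5)·0.000 - (-2.1)·1.000 - (1.6)·3.000) / (7.2) = -0.653
Iteration 2:
  p = (1 - (-0.2)·1.328 - (4)·-0.254 - (-1.1)·-0.653) / (8.3) = 0.188
  q = (-5 - (2)·-0.904 - (-0.7)·-0.254 - (2)·-0.653) / (-6.7) = 0.308
  r = (-6 - (3.2)·-0.904 - (4)·1.328 - (-2.2)·-0.653) / (13.4) = -0.736
  s = (-2 - (-2.5)·-0.904 - (-2.1)·1.328 - (1.6)·-0.254) / (7.2) = -0.148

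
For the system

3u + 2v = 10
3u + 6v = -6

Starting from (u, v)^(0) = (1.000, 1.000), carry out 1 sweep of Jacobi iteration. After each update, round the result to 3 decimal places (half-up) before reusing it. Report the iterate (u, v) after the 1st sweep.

(2.667, -1.500)

Iteration 1:
  u = (10 - (2)·1.000) / (3) = 2.667
  v = (-6 - (3)·1.000) / (6) = -1.500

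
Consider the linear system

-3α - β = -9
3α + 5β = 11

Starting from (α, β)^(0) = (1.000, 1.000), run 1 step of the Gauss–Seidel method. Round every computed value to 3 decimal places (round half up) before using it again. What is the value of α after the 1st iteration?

Iteration 1:
  α = (-9 - (-1)·1.000) / (-3) = 2.667
  β = (11 - (3)·2.667) / (5) = 0.600

2.667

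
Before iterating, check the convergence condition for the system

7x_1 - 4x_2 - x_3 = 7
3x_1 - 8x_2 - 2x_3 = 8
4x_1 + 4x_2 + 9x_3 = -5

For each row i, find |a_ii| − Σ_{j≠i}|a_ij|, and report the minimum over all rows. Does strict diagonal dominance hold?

row 1: |7| − (4+1) = 2
row 2: |-8| − (3+2) = 3
row 3: |9| − (4+4) = 1
minimum over rows = 1 → strictly diagonally dominant (convergence guaranteed)

1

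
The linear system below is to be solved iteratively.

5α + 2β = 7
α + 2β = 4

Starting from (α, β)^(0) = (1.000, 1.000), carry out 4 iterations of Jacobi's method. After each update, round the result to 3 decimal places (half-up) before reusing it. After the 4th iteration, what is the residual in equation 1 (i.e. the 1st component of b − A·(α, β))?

Iteration 1:
  α = (7 - (2)·1.000) / (5) = 1.000
  β = (4 - (1)·1.000) / (2) = 1.500
Iteration 2:
  α = (7 - (2)·1.500) / (5) = 0.800
  β = (4 - (1)·1.000) / (2) = 1.500
Iteration 3:
  α = (7 - (2)·1.500) / (5) = 0.800
  β = (4 - (1)·0.800) / (2) = 1.600
Iteration 4:
  α = (7 - (2)·1.600) / (5) = 0.760
  β = (4 - (1)·0.800) / (2) = 1.600
Residual b − A·x = (0.000, 0.040)

0.000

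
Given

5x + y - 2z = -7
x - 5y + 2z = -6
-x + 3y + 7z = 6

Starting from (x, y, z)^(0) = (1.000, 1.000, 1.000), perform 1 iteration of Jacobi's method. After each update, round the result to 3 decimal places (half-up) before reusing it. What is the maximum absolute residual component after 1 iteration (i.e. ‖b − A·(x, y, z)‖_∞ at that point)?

4.597

Iteration 1:
  x = (-7 - (1)·1.000 - (-2)·1.000) / (5) = -1.200
  y = (-6 - (1)·1.000 - (2)·1.000) / (-5) = 1.800
  z = (6 - (-1)·1.000 - (3)·1.000) / (7) = 0.571
Residual b − A·x = (-1.658, 3.058, -4.597); ∞-norm = 4.597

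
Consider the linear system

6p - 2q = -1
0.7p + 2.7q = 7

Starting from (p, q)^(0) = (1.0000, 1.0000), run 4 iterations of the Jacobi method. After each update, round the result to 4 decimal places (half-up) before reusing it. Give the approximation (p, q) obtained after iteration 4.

Iteration 1:
  p = (-1 - (-2)·1.0000) / (6) = 0.1667
  q = (7 - (0.7)·1.0000) / (2.7) = 2.3333
Iteration 2:
  p = (-1 - (-2)·2.3333) / (6) = 0.6111
  q = (7 - (0.7)·0.1667) / (2.7) = 2.5494
Iteration 3:
  p = (-1 - (-2)·2.5494) / (6) = 0.6831
  q = (7 - (0.7)·0.6111) / (2.7) = 2.4342
Iteration 4:
  p = (-1 - (-2)·2.4342) / (6) = 0.6447
  q = (7 - (0.7)·0.6831) / (2.7) = 2.4155

(0.6447, 2.4155)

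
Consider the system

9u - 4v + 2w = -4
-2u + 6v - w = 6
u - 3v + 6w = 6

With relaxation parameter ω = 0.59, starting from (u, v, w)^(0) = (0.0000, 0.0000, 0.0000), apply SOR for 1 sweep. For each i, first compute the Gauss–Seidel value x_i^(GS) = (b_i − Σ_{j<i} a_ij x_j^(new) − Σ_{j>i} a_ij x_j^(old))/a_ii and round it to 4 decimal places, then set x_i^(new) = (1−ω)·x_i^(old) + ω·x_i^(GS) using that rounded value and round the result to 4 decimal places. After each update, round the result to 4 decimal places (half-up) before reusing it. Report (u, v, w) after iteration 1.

Iteration 1:
  u: GS value = (-4 - (-4)·0.0000 - (2)·0.0000) / (9) = -0.4444;  u ← (1−ω)·0.0000 + ω·-0.4444 = -0.2622
  v: GS value = (6 - (-2)·-0.2622 - (-1)·0.0000) / (6) = 0.9126;  v ← (1−ω)·0.0000 + ω·0.9126 = 0.5384
  w: GS value = (6 - (1)·-0.2622 - (-3)·0.5384) / (6) = 1.3129;  w ← (1−ω)·0.0000 + ω·1.3129 = 0.7746

(-0.2622, 0.5384, 0.7746)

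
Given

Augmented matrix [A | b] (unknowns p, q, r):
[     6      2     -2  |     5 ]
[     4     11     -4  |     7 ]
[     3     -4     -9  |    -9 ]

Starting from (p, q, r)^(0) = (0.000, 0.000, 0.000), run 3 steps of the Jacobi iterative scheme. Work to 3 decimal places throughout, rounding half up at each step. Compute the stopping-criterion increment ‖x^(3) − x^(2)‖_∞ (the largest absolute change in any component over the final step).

0.046

Iteration 1:
  p = (5 - (2)·0.000 - (-2)·0.000) / (6) = 0.833
  q = (7 - (4)·0.000 - (-4)·0.000) / (11) = 0.636
  r = (-9 - (3)·0.000 - (-4)·0.000) / (-9) = 1.000
Iteration 2:
  p = (5 - (2)·0.636 - (-2)·1.000) / (6) = 0.955
  q = (7 - (4)·0.833 - (-4)·1.000) / (11) = 0.697
  r = (-9 - (3)·0.833 - (-4)·0.636) / (-9) = 0.995
Iteration 3:
  p = (5 - (2)·0.697 - (-2)·0.995) / (6) = 0.933
  q = (7 - (4)·0.955 - (-4)·0.995) / (11) = 0.651
  r = (-9 - (3)·0.955 - (-4)·0.697) / (-9) = 1.009
Change: (-0.022, -0.046, 0.014) → max |·| = 0.046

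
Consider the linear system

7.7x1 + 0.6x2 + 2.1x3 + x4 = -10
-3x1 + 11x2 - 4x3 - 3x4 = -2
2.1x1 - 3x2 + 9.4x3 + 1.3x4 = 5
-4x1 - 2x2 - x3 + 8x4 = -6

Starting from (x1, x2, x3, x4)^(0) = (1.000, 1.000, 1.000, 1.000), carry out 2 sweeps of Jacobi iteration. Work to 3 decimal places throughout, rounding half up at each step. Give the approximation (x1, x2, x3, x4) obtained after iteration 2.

Iteration 1:
  x1 = (-10 - (0.6)·1.000 - (2.1)·1.000 - (1)·1.000) / (7.7) = -1.779
  x2 = (-2 - (-3)·1.000 - (-4)·1.000 - (-3)·1.000) / (11) = 0.727
  x3 = (5 - (2.1)·1.000 - (-3)·1.000 - (1.3)·1.000) / (9.4) = 0.489
  x4 = (-6 - (-4)·1.000 - (-2)·1.000 - (-1)·1.000) / (8) = 0.125
Iteration 2:
  x1 = (-10 - (0.6)·0.727 - (2.1)·0.489 - (1)·0.125) / (7.7) = -1.505
  x2 = (-2 - (-3)·-1.779 - (-4)·0.489 - (-3)·0.125) / (11) = -0.455
  x3 = (5 - (2.1)·-1.779 - (-3)·0.727 - (1.3)·0.125) / (9.4) = 1.144
  x4 = (-6 - (-4)·-1.779 - (-2)·0.727 - (-1)·0.489) / (8) = -1.397

(-1.505, -0.455, 1.144, -1.397)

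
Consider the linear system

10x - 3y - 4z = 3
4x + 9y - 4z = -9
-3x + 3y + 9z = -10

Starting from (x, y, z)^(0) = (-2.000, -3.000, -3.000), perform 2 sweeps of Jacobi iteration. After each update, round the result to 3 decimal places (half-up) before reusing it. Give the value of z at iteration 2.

-1.230

Iteration 1:
  x = (3 - (-3)·-3.000 - (-4)·-3.000) / (10) = -1.800
  y = (-9 - (4)·-2.000 - (-4)·-3.000) / (9) = -1.444
  z = (-10 - (-3)·-2.000 - (3)·-3.000) / (9) = -0.778
Iteration 2:
  x = (3 - (-3)·-1.444 - (-4)·-0.778) / (10) = -0.444
  y = (-9 - (4)·-1.800 - (-4)·-0.778) / (9) = -0.546
  z = (-10 - (-3)·-1.800 - (3)·-1.444) / (9) = -1.230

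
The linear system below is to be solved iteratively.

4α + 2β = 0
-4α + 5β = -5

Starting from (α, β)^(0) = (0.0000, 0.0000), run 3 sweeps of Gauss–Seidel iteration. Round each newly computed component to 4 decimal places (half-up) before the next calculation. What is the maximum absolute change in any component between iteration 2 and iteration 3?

Iteration 1:
  α = (0 - (2)·0.0000) / (4) = 0.0000
  β = (-5 - (-4)·0.0000) / (5) = -1.0000
Iteration 2:
  α = (0 - (2)·-1.0000) / (4) = 0.5000
  β = (-5 - (-4)·0.5000) / (5) = -0.6000
Iteration 3:
  α = (0 - (2)·-0.6000) / (4) = 0.3000
  β = (-5 - (-4)·0.3000) / (5) = -0.7600
Change: (-0.2000, -0.1600) → max |·| = 0.2000

0.2000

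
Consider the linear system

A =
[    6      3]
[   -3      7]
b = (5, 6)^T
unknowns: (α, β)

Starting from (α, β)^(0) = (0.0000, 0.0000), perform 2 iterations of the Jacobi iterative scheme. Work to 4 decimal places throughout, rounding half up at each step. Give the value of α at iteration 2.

Iteration 1:
  α = (5 - (3)·0.0000) / (6) = 0.8333
  β = (6 - (-3)·0.0000) / (7) = 0.8571
Iteration 2:
  α = (5 - (3)·0.8571) / (6) = 0.4048
  β = (6 - (-3)·0.8333) / (7) = 1.2143

0.4048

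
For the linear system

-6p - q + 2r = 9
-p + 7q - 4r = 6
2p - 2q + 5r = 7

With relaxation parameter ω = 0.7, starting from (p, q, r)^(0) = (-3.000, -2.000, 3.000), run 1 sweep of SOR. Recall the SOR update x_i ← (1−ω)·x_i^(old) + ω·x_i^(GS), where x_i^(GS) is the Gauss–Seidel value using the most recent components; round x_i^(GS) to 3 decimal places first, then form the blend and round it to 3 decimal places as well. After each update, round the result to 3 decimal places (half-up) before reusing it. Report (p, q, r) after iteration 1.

Iteration 1:
  p: GS value = (9 - (-1)·-2.000 - (2)·3.000) / (-6) = -0.167;  p ← (1−ω)·-3.000 + ω·-0.167 = -1.017
  q: GS value = (6 - (-1)·-1.017 - (-4)·3.000) / (7) = 2.426;  q ← (1−ω)·-2.000 + ω·2.426 = 1.098
  r: GS value = (7 - (2)·-1.017 - (-2)·1.098) / (5) = 2.246;  r ← (1−ω)·3.000 + ω·2.246 = 2.472

(-1.017, 1.098, 2.472)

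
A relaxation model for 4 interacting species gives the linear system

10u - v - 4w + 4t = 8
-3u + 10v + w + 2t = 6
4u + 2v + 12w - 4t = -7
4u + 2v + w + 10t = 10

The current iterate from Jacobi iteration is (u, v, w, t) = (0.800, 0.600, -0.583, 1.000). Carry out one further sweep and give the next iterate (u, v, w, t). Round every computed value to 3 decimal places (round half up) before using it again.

(0.227, 0.698, -0.617, 0.618)

One sweep:
  u = (8 - (-1)·0.600 - (-4)·-0.583 - (4)·1.000) / (10) = 0.227
  v = (6 - (-3)·0.800 - (1)·-0.583 - (2)·1.000) / (10) = 0.698
  w = (-7 - (4)·0.800 - (2)·0.600 - (-4)·1.000) / (12) = -0.617
  t = (10 - (4)·0.800 - (2)·0.600 - (1)·-0.583) / (10) = 0.618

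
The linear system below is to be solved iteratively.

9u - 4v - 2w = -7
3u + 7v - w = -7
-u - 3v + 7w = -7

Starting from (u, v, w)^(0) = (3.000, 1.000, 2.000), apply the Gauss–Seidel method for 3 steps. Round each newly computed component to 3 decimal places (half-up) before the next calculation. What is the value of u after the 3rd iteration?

-1.360

Iteration 1:
  u = (-7 - (-4)·1.000 - (-2)·2.000) / (9) = 0.111
  v = (-7 - (3)·0.111 - (-1)·2.000) / (7) = -0.762
  w = (-7 - (-1)·0.111 - (-3)·-0.762) / (7) = -1.311
Iteration 2:
  u = (-7 - (-4)·-0.762 - (-2)·-1.311) / (9) = -1.408
  v = (-7 - (3)·-1.408 - (-1)·-1.311) / (7) = -0.584
  w = (-7 - (-1)·-1.408 - (-3)·-0.584) / (7) = -1.451
Iteration 3:
  u = (-7 - (-4)·-0.584 - (-2)·-1.451) / (9) = -1.360
  v = (-7 - (3)·-1.360 - (-1)·-1.451) / (7) = -0.624
  w = (-7 - (-1)·-1.360 - (-3)·-0.624) / (7) = -1.462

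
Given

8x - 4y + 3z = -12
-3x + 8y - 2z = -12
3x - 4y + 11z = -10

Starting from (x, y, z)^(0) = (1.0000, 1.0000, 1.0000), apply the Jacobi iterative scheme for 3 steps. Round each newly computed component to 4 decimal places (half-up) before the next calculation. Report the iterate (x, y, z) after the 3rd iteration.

(-2.2905, -2.3246, -1.2717)

Iteration 1:
  x = (-12 - (-4)·1.0000 - (3)·1.0000) / (8) = -1.3750
  y = (-12 - (-3)·1.0000 - (-2)·1.0000) / (8) = -0.8750
  z = (-10 - (3)·1.0000 - (-4)·1.0000) / (11) = -0.8182
Iteration 2:
  x = (-12 - (-4)·-0.8750 - (3)·-0.8182) / (8) = -1.6307
  y = (-12 - (-3)·-1.3750 - (-2)·-0.8182) / (8) = -2.2202
  z = (-10 - (3)·-1.3750 - (-4)·-0.8750) / (11) = -0.8523
Iteration 3:
  x = (-12 - (-4)·-2.2202 - (3)·-0.8523) / (8) = -2.2905
  y = (-12 - (-3)·-1.6307 - (-2)·-0.8523) / (8) = -2.3246
  z = (-10 - (3)·-1.6307 - (-4)·-2.2202) / (11) = -1.2717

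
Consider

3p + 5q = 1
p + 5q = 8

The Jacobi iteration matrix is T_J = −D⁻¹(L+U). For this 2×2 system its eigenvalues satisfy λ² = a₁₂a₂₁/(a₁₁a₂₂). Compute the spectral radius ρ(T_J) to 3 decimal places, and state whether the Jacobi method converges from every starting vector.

a₁₂a₂₁/(a₁₁a₂₂) = (5)·(1) / ((3)·(5)) = 0.333333
ρ = √|0.333333| = √0.333333 = 0.577
ρ < 1, so Jacobi converges

0.577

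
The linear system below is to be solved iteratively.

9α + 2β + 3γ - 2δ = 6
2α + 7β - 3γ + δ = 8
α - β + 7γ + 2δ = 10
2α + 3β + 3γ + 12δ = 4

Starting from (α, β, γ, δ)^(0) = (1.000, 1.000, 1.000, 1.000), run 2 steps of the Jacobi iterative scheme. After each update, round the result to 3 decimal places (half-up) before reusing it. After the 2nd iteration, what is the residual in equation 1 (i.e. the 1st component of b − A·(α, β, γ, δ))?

-2.297

Iteration 1:
  α = (6 - (2)·1.000 - (3)·1.000 - (-2)·1.000) / (9) = 0.333
  β = (8 - (2)·1.000 - (-3)·1.000 - (1)·1.000) / (7) = 1.143
  γ = (10 - (1)·1.000 - (-1)·1.000 - (2)·1.000) / (7) = 1.143
  δ = (4 - (2)·1.000 - (3)·1.000 - (3)·1.000) / (12) = -0.333
Iteration 2:
  α = (6 - (2)·1.143 - (3)·1.143 - (-2)·-0.333) / (9) = -0.042
  β = (8 - (2)·0.333 - (-3)·1.143 - (1)·-0.333) / (7) = 1.585
  γ = (10 - (1)·0.333 - (-1)·1.143 - (2)·-0.333) / (7) = 1.639
  δ = (4 - (2)·0.333 - (3)·1.143 - (3)·1.143) / (12) = -0.294
Residual b − A·x = (-2.297, 2.200, 0.742, -2.060)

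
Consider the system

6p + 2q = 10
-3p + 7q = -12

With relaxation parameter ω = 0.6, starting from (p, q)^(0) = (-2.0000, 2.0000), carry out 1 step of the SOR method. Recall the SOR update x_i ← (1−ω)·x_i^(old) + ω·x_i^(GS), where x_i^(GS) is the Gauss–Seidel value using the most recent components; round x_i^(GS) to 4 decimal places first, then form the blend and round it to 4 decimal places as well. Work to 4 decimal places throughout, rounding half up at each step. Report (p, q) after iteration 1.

(-0.2000, -0.2800)

Iteration 1:
  p: GS value = (10 - (2)·2.0000) / (6) = 1.0000;  p ← (1−ω)·-2.0000 + ω·1.0000 = -0.2000
  q: GS value = (-12 - (-3)·-0.2000) / (7) = -1.8000;  q ← (1−ω)·2.0000 + ω·-1.8000 = -0.2800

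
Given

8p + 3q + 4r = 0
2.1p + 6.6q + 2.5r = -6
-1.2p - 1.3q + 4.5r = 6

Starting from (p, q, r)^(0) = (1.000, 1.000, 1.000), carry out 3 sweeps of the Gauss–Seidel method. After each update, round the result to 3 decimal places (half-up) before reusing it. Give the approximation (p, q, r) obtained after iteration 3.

Iteration 1:
  p = (0 - (3)·1.000 - (4)·1.000) / (8) = -0.875
  q = (-6 - (2.1)·-0.875 - (2.5)·1.000) / (6.6) = -1.009
  r = (6 - (-1.2)·-0.875 - (-1.3)·-1.009) / (4.5) = 0.809
Iteration 2:
  p = (0 - (3)·-1.009 - (4)·0.809) / (8) = -0.026
  q = (-6 - (2.1)·-0.026 - (2.5)·0.809) / (6.6) = -1.207
  r = (6 - (-1.2)·-0.026 - (-1.3)·-1.207) / (4.5) = 0.978
Iteration 3:
  p = (0 - (3)·-1.207 - (4)·0.978) / (8) = -0.036
  q = (-6 - (2.1)·-0.036 - (2.5)·0.978) / (6.6) = -1.268
  r = (6 - (-1.2)·-0.036 - (-1.3)·-1.268) / (4.5) = 0.957

(-0.036, -1.268, 0.957)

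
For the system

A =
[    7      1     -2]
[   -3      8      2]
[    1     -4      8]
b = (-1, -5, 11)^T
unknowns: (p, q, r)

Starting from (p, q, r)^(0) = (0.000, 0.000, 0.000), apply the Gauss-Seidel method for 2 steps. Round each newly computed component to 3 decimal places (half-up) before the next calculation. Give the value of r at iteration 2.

0.947

Iteration 1:
  p = (-1 - (1)·0.000 - (-2)·0.000) / (7) = -0.143
  q = (-5 - (-3)·-0.143 - (2)·0.000) / (8) = -0.679
  r = (11 - (1)·-0.143 - (-4)·-0.679) / (8) = 1.053
Iteration 2:
  p = (-1 - (1)·-0.679 - (-2)·1.053) / (7) = 0.255
  q = (-5 - (-3)·0.255 - (2)·1.053) / (8) = -0.793
  r = (11 - (1)·0.255 - (-4)·-0.793) / (8) = 0.947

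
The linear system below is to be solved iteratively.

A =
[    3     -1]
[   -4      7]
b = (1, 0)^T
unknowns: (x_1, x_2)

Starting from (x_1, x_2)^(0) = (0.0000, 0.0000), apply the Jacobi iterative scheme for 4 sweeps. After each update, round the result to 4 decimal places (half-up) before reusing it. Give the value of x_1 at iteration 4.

Iteration 1:
  x_1 = (1 - (-1)·0.0000) / (3) = 0.3333
  x_2 = (0 - (-4)·0.0000) / (7) = 0.0000
Iteration 2:
  x_1 = (1 - (-1)·0.0000) / (3) = 0.3333
  x_2 = (0 - (-4)·0.3333) / (7) = 0.1905
Iteration 3:
  x_1 = (1 - (-1)·0.1905) / (3) = 0.3968
  x_2 = (0 - (-4)·0.3333) / (7) = 0.1905
Iteration 4:
  x_1 = (1 - (-1)·0.1905) / (3) = 0.3968
  x_2 = (0 - (-4)·0.3968) / (7) = 0.2267

0.3968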